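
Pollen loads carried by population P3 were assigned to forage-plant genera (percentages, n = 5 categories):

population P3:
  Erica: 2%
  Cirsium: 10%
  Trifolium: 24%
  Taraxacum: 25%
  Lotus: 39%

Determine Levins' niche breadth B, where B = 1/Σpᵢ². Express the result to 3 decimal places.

Convert percentages to proportions (divide by 100).
Σpᵢ² = 0.02² + 0.10² + 0.24² + 0.25² + 0.39² = 0.0004 + 0.0100 + 0.0576 + 0.0625 + 0.1521 = 0.2826
B = 1 / 0.2826 = 3.53857

3.539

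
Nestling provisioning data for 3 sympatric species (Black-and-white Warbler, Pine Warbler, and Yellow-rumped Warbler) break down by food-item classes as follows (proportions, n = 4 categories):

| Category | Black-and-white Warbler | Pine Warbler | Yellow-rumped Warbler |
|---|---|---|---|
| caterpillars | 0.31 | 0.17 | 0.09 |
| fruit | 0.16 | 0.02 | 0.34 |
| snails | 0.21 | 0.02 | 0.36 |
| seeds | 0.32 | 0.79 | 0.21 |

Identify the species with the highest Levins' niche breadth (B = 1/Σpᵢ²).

Black-and-white Warbler

Σp_Blacᵢ² = 0.31² + 0.16² + 0.21² + 0.32² = 0.0961 + 0.0256 + 0.0441 + 0.1024 = 0.2682
B_Blac = 1 / 0.2682 = 3.7286
Σp_Pineᵢ² = 0.17² + 0.02² + 0.02² + 0.79² = 0.0289 + 0.0004 + 0.0004 + 0.6241 = 0.6538
B_Pine = 1 / 0.6538 = 1.5295
Σp_Yellᵢ² = 0.09² + 0.34² + 0.36² + 0.21² = 0.0081 + 0.1156 + 0.1296 + 0.0441 = 0.2974
B_Yell = 1 / 0.2974 = 3.3625
Highest B → broadest niche (most generalist): Black-and-white Warbler (B = 3.73).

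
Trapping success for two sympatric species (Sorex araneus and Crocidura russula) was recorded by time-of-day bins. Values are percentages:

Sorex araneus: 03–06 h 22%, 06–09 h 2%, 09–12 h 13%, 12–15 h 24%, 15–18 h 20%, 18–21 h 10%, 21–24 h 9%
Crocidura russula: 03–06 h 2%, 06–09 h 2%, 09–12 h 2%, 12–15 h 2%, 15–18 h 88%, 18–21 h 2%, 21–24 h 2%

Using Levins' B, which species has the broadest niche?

Convert percentages to proportions (divide by 100).
Σp_aranᵢ² = 0.22² + 0.02² + 0.13² + 0.24² + 0.20² + 0.10² + 0.09² = 0.0484 + 0.0004 + 0.0169 + 0.0576 + 0.0400 + 0.0100 + 0.0081 = 0.1814
B_aran = 1 / 0.1814 = 5.5127
Σp_russᵢ² = 0.02² + 0.02² + 0.02² + 0.02² + 0.88² + 0.02² + 0.02² = 0.0004 + 0.0004 + 0.0004 + 0.0004 + 0.7744 + 0.0004 + 0.0004 = 0.7768
B_russ = 1 / 0.7768 = 1.2873
Highest B → broadest niche (most generalist): Sorex araneus (B = 5.51).

Sorex araneus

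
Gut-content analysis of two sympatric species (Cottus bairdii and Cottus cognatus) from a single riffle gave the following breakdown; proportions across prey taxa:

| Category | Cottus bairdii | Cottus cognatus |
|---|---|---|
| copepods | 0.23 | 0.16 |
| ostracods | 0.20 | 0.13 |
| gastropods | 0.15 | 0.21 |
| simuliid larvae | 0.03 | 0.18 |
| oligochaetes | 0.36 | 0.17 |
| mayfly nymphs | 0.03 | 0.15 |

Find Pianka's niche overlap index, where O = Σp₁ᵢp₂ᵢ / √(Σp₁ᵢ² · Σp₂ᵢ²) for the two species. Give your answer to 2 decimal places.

0.81

Σ p₁ᵢp₂ᵢ = 0.0368 + 0.0260 + 0.0315 + 0.0054 + 0.0612 + 0.0045 = 0.1654
Σp_1ᵢ² = 0.23² + 0.20² + 0.15² + 0.03² + 0.36² + 0.03² = 0.0529 + 0.0400 + 0.0225 + 0.0009 + 0.1296 + 0.0009 = 0.2468
Σp_2ᵢ² = 0.16² + 0.13² + 0.21² + 0.18² + 0.17² + 0.15² = 0.0256 + 0.0169 + 0.0441 + 0.0324 + 0.0289 + 0.0225 = 0.1704
O = 0.1654 / √(0.2468 × 0.1704) = 0.1654 / 0.20507 = 0.8066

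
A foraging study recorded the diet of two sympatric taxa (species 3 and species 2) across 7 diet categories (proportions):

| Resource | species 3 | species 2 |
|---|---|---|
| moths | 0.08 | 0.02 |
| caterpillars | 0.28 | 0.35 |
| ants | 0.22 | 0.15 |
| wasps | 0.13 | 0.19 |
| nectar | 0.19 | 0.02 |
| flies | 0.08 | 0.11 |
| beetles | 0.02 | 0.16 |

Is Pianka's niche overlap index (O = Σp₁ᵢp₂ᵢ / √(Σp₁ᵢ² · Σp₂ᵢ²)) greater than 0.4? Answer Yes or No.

Yes

Σ p₁ᵢp₂ᵢ = 0.0016 + 0.0980 + 0.0330 + 0.0247 + 0.0038 + 0.0088 + 0.0032 = 0.1731
Σp_1ᵢ² = 0.08² + 0.28² + 0.22² + 0.13² + 0.19² + 0.08² + 0.02² = 0.0064 + 0.0784 + 0.0484 + 0.0169 + 0.0361 + 0.0064 + 0.0004 = 0.1930
Σp_2ᵢ² = 0.02² + 0.35² + 0.15² + 0.19² + 0.02² + 0.11² + 0.16² = 0.0004 + 0.1225 + 0.0225 + 0.0361 + 0.0004 + 0.0121 + 0.0256 = 0.2196
O = 0.1731 / √(0.1930 × 0.2196) = 0.1731 / 0.20587 = 0.8408
O = 0.8408 > 0.4 → Yes.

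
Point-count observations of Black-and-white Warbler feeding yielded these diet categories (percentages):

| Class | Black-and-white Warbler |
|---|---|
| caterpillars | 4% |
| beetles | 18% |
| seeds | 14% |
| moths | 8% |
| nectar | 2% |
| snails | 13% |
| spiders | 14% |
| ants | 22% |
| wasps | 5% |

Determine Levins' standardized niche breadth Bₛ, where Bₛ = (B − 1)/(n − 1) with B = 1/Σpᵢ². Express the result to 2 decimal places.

0.72

Convert percentages to proportions (divide by 100).
Σpᵢ² = 0.04² + 0.18² + 0.14² + 0.08² + 0.02² + 0.13² + 0.14² + 0.22² + 0.05² = 0.0016 + 0.0324 + 0.0196 + 0.0064 + 0.0004 + 0.0169 + 0.0196 + 0.0484 + 0.0025 = 0.1478
B = 1 / 0.1478 = 6.7659
Bₛ = (B − 1)/(n − 1) = (6.7659 − 1)/(9 − 1) = 5.7659/8 = 0.7207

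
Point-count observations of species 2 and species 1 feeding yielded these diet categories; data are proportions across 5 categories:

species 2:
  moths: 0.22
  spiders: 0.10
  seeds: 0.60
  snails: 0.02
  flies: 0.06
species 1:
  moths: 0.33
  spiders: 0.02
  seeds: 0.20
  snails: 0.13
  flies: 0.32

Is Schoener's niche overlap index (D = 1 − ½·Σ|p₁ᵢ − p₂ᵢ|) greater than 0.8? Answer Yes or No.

Σ|p₁ᵢ − p₂ᵢ| = 0.11 + 0.08 + 0.40 + 0.11 + 0.26 = 0.96
D = 1 − ½ × 0.96 = 1 − 0.480 = 0.5200
D = 0.5200 < 0.8 → No.

No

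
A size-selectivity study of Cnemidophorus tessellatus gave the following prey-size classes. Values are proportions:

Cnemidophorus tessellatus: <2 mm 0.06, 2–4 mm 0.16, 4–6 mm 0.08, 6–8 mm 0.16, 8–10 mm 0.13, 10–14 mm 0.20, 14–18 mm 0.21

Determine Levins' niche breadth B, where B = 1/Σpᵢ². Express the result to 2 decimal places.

6.17

Σpᵢ² = 0.06² + 0.16² + 0.08² + 0.16² + 0.13² + 0.20² + 0.21² = 0.0036 + 0.0256 + 0.0064 + 0.0256 + 0.0169 + 0.0400 + 0.0441 = 0.1622
B = 1 / 0.1622 = 6.1652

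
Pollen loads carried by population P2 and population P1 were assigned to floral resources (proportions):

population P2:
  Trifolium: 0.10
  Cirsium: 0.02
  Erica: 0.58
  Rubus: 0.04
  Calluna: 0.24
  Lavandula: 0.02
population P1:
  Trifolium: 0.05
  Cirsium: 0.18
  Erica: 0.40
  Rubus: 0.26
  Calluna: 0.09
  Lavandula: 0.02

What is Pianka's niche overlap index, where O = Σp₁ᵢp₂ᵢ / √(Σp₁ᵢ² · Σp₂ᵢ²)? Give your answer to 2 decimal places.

0.82

Σ p₁ᵢp₂ᵢ = 0.0050 + 0.0036 + 0.2320 + 0.0104 + 0.0216 + 0.0004 = 0.2730
Σp_1ᵢ² = 0.10² + 0.02² + 0.58² + 0.04² + 0.24² + 0.02² = 0.0100 + 0.0004 + 0.3364 + 0.0016 + 0.0576 + 0.0004 = 0.4064
Σp_2ᵢ² = 0.05² + 0.18² + 0.40² + 0.26² + 0.09² + 0.02² = 0.0025 + 0.0324 + 0.1600 + 0.0676 + 0.0081 + 0.0004 = 0.2710
O = 0.2730 / √(0.4064 × 0.2710) = 0.2730 / 0.33187 = 0.8226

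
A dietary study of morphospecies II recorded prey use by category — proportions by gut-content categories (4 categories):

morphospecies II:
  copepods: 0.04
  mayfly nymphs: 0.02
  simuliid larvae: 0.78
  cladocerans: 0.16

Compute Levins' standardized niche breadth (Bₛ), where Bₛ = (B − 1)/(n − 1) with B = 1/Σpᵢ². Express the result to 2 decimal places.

0.19

Σpᵢ² = 0.04² + 0.02² + 0.78² + 0.16² = 0.0016 + 0.0004 + 0.6084 + 0.0256 = 0.6360
B = 1 / 0.6360 = 1.5723
Bₛ = (B − 1)/(n − 1) = (1.5723 − 1)/(4 − 1) = 0.5723/3 = 0.1908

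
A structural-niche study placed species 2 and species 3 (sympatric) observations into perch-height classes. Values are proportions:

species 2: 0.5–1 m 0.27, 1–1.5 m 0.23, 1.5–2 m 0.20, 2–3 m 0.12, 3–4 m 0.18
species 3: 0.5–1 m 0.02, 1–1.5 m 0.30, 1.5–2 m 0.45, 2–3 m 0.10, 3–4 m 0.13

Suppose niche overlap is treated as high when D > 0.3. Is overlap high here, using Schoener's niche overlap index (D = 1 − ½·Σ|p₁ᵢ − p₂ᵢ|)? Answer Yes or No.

Σ|p₁ᵢ − p₂ᵢ| = 0.25 + 0.07 + 0.25 + 0.02 + 0.05 = 0.64
D = 1 − ½ × 0.64 = 1 − 0.320 = 0.6800
D = 0.6800 > 0.3 → Yes.

Yes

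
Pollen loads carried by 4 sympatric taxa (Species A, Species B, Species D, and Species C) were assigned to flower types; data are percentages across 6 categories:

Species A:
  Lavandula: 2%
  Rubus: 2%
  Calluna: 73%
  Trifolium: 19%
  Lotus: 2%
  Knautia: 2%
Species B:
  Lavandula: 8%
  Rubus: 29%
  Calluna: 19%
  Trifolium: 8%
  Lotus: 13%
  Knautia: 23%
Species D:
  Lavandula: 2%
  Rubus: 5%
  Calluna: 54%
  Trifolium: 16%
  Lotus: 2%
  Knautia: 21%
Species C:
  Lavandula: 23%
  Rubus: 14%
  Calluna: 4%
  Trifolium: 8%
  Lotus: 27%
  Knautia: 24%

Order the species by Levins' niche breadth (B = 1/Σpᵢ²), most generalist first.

Species B > Species C > Species D > Species A

Convert percentages to proportions (divide by 100).
Σp_Aᵢ² = 0.02² + 0.02² + 0.73² + 0.19² + 0.02² + 0.02² = 0.0004 + 0.0004 + 0.5329 + 0.0361 + 0.0004 + 0.0004 = 0.5706
B_A = 1 / 0.5706 = 1.7525
Σp_Bᵢ² = 0.08² + 0.29² + 0.19² + 0.08² + 0.13² + 0.23² = 0.0064 + 0.0841 + 0.0361 + 0.0064 + 0.0169 + 0.0529 = 0.2028
B_B = 1 / 0.2028 = 4.9310
Σp_Dᵢ² = 0.02² + 0.05² + 0.54² + 0.16² + 0.02² + 0.21² = 0.0004 + 0.0025 + 0.2916 + 0.0256 + 0.0004 + 0.0441 = 0.3646
B_D = 1 / 0.3646 = 2.7427
Σp_Cᵢ² = 0.23² + 0.14² + 0.04² + 0.08² + 0.27² + 0.24² = 0.0529 + 0.0196 + 0.0016 + 0.0064 + 0.0729 + 0.0576 = 0.2110
B_C = 1 / 0.2110 = 4.7393
Ranking by B (broadest → narrowest): Species B (4.93) > Species C (4.74) > Species D (2.74) > Species A (1.75)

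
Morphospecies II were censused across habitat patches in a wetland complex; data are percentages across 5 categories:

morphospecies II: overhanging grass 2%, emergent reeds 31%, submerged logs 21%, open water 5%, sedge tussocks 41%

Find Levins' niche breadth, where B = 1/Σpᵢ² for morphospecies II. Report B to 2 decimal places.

Convert percentages to proportions (divide by 100).
Σpᵢ² = 0.02² + 0.31² + 0.21² + 0.05² + 0.41² = 0.0004 + 0.0961 + 0.0441 + 0.0025 + 0.1681 = 0.3112
B = 1 / 0.3112 = 3.2134

3.21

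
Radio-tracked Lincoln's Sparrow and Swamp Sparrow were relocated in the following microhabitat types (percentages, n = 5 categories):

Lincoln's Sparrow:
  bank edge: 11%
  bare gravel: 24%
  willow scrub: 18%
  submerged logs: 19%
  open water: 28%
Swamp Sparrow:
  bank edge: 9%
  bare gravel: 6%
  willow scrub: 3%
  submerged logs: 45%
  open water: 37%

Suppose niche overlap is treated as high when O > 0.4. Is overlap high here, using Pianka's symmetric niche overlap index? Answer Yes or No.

Yes

Convert percentages to proportions (divide by 100).
Σ p₁ᵢp₂ᵢ = 0.0099 + 0.0144 + 0.0054 + 0.0855 + 0.1036 = 0.2188
Σp_1ᵢ² = 0.11² + 0.24² + 0.18² + 0.19² + 0.28² = 0.0121 + 0.0576 + 0.0324 + 0.0361 + 0.0784 = 0.2166
Σp_2ᵢ² = 0.09² + 0.06² + 0.03² + 0.45² + 0.37² = 0.0081 + 0.0036 + 0.0009 + 0.2025 + 0.1369 = 0.3520
O = 0.2188 / √(0.2166 × 0.3520) = 0.2188 / 0.27612 = 0.7924
O = 0.7924 > 0.4 → Yes.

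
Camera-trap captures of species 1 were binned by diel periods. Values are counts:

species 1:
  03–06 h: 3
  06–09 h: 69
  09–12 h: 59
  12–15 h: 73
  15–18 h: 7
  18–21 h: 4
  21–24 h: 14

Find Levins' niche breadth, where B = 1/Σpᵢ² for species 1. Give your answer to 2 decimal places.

3.79

Proportions for species 1 (n=229): 3/229=0.0131, 69/229=0.3013, 59/229=0.2576, 73/229=0.3188, 7/229=0.0306, 4/229=0.0175, 14/229=0.0611
Σpᵢ² = 0.0131² + 0.3013² + 0.2576² + 0.3188² + 0.0306² + 0.0175² + 0.0611² = 0.000172 + 0.090782 + 0.066358 + 0.101633 + 0.000936 + 0.000306 + 0.003733 = 0.263920
B = 1 / 0.263920 = 3.7890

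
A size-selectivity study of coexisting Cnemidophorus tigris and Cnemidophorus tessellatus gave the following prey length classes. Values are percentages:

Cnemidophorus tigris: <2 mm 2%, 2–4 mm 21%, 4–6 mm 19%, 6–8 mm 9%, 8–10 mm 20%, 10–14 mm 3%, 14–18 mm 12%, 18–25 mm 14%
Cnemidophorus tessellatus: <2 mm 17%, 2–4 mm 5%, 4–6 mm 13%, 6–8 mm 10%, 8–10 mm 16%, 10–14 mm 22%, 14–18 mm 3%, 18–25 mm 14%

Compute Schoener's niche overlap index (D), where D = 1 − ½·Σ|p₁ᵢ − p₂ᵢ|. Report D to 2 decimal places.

Convert percentages to proportions (divide by 100).
Σ|p₁ᵢ − p₂ᵢ| = 0.15 + 0.16 + 0.06 + 0.01 + 0.04 + 0.19 + 0.09 + 0.00 = 0.70
D = 1 − ½ × 0.70 = 1 − 0.350 = 0.6500

0.65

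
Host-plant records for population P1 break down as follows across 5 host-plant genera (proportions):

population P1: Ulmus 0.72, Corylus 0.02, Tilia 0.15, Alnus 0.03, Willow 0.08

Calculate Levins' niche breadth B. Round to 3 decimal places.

Σpᵢ² = 0.72² + 0.02² + 0.15² + 0.03² + 0.08² = 0.5184 + 0.0004 + 0.0225 + 0.0009 + 0.0064 = 0.5486
B = 1 / 0.5486 = 1.82282

1.823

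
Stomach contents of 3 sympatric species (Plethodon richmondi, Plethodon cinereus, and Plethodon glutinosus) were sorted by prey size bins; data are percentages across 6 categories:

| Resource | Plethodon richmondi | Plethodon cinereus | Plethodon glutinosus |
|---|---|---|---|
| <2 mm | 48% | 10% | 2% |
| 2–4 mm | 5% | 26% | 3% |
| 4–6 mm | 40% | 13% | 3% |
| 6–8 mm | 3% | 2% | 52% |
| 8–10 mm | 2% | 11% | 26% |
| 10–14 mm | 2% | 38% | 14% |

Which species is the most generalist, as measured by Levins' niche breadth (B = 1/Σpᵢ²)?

Convert percentages to proportions (divide by 100).
Σp_richᵢ² = 0.48² + 0.05² + 0.40² + 0.03² + 0.02² + 0.02² = 0.2304 + 0.0025 + 0.1600 + 0.0009 + 0.0004 + 0.0004 = 0.3946
B_rich = 1 / 0.3946 = 2.5342
Σp_cineᵢ² = 0.10² + 0.26² + 0.13² + 0.02² + 0.11² + 0.38² = 0.0100 + 0.0676 + 0.0169 + 0.0004 + 0.0121 + 0.1444 = 0.2514
B_cine = 1 / 0.2514 = 3.9777
Σp_glutᵢ² = 0.02² + 0.03² + 0.03² + 0.52² + 0.26² + 0.14² = 0.0004 + 0.0009 + 0.0009 + 0.2704 + 0.0676 + 0.0196 = 0.3598
B_glut = 1 / 0.3598 = 2.7793
Highest B → broadest niche (most generalist): Plethodon cinereus (B = 3.98).

Plethodon cinereus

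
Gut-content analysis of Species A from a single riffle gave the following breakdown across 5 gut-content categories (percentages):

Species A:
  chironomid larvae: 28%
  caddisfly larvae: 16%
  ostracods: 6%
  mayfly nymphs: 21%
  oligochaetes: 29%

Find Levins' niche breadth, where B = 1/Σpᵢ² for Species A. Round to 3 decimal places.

Convert percentages to proportions (divide by 100).
Σpᵢ² = 0.28² + 0.16² + 0.06² + 0.21² + 0.29² = 0.0784 + 0.0256 + 0.0036 + 0.0441 + 0.0841 = 0.2358
B = 1 / 0.2358 = 4.24088

4.241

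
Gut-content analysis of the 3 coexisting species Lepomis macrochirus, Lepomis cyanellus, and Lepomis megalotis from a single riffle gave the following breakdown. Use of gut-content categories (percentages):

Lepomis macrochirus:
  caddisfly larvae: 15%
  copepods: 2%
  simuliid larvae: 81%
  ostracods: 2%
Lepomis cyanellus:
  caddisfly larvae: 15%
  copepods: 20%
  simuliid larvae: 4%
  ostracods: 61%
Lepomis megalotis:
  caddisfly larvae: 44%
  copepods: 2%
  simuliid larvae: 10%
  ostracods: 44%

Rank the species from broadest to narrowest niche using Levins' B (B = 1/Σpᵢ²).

Convert percentages to proportions (divide by 100).
Σp_macrᵢ² = 0.15² + 0.02² + 0.81² + 0.02² = 0.0225 + 0.0004 + 0.6561 + 0.0004 = 0.6794
B_macr = 1 / 0.6794 = 1.4719
Σp_cyanᵢ² = 0.15² + 0.20² + 0.04² + 0.61² = 0.0225 + 0.0400 + 0.0016 + 0.3721 = 0.4362
B_cyan = 1 / 0.4362 = 2.2925
Σp_megaᵢ² = 0.44² + 0.02² + 0.10² + 0.44² = 0.1936 + 0.0004 + 0.0100 + 0.1936 = 0.3976
B_mega = 1 / 0.3976 = 2.5151
Ranking by B (broadest → narrowest): Lepomis megalotis (2.52) > Lepomis cyanellus (2.29) > Lepomis macrochirus (1.47)

Lepomis megalotis > Lepomis cyanellus > Lepomis macrochirus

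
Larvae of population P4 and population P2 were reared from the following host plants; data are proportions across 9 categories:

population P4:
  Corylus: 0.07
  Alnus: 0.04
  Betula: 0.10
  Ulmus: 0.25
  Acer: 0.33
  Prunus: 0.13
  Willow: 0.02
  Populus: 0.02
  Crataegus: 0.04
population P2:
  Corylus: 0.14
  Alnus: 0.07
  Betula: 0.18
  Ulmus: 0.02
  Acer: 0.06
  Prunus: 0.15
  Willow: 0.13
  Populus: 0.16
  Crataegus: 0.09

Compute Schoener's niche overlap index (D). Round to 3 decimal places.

Σ|p₁ᵢ − p₂ᵢ| = 0.07 + 0.03 + 0.08 + 0.23 + 0.27 + 0.02 + 0.11 + 0.14 + 0.05 = 1.00
D = 1 − ½ × 1.00 = 1 − 0.500 = 0.50000

0.500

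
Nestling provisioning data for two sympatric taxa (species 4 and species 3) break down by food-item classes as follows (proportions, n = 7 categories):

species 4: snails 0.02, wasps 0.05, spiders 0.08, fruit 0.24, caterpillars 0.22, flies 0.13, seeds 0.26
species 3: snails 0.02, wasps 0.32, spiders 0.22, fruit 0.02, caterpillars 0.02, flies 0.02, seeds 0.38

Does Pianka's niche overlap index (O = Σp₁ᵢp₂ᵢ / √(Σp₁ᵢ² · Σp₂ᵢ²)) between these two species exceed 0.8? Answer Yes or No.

Σ p₁ᵢp₂ᵢ = 0.0004 + 0.0160 + 0.0176 + 0.0048 + 0.0044 + 0.0026 + 0.0988 = 0.1446
Σp_1ᵢ² = 0.02² + 0.05² + 0.08² + 0.24² + 0.22² + 0.13² + 0.26² = 0.0004 + 0.0025 + 0.0064 + 0.0576 + 0.0484 + 0.0169 + 0.0676 = 0.1998
Σp_2ᵢ² = 0.02² + 0.32² + 0.22² + 0.02² + 0.02² + 0.02² + 0.38² = 0.0004 + 0.1024 + 0.0484 + 0.0004 + 0.0004 + 0.0004 + 0.1444 = 0.2968
O = 0.1446 / √(0.1998 × 0.2968) = 0.1446 / 0.24352 = 0.5938
O = 0.5938 < 0.8 → No.

No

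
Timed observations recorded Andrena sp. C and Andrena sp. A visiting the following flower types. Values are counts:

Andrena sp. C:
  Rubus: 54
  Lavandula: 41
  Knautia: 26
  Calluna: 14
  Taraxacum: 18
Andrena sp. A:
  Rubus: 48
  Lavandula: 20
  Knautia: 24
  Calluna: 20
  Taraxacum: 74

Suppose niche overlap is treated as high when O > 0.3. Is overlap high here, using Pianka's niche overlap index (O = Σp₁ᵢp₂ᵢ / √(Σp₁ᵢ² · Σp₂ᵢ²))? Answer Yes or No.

Proportions for Andrena sp. C (n=153): 54/153=0.3529, 41/153=0.2680, 26/153=0.1699, 14/153=0.0915, 18/153=0.1176
Proportions for Andrena sp. A (n=186): 48/186=0.2581, 20/186=0.1075, 24/186=0.1290, 20/186=0.1075, 74/186=0.3978
Σ p₁ᵢp₂ᵢ = 0.091083 + 0.028810 + 0.021917 + 0.009836 + 0.046781 = 0.198427
Σp_1ᵢ² = 0.3529² + 0.2680² + 0.1699² + 0.0915² + 0.1176² = 0.124538 + 0.071824 + 0.028866 + 0.008372 + 0.013830 = 0.247430
Σp_2ᵢ² = 0.2581² + 0.1075² + 0.1290² + 0.1075² + 0.3978² = 0.066616 + 0.011556 + 0.016641 + 0.011556 + 0.158245 = 0.264614
O = 0.198427 / √(0.247430 × 0.264614) = 0.198427 / 0.2558778 = 0.7755
O = 0.7755 > 0.3 → Yes.

Yes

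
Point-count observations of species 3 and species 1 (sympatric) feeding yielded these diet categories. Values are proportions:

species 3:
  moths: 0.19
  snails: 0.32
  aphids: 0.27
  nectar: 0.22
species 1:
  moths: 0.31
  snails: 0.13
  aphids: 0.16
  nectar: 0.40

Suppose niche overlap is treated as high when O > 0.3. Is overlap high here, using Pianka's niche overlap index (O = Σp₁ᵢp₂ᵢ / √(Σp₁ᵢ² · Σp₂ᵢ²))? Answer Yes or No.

Yes

Σ p₁ᵢp₂ᵢ = 0.0589 + 0.0416 + 0.0432 + 0.0880 = 0.2317
Σp_1ᵢ² = 0.19² + 0.32² + 0.27² + 0.22² = 0.0361 + 0.1024 + 0.0729 + 0.0484 = 0.2598
Σp_2ᵢ² = 0.31² + 0.13² + 0.16² + 0.40² = 0.0961 + 0.0169 + 0.0256 + 0.1600 = 0.2986
O = 0.2317 / √(0.2598 × 0.2986) = 0.2317 / 0.27853 = 0.8319
O = 0.8319 > 0.3 → Yes.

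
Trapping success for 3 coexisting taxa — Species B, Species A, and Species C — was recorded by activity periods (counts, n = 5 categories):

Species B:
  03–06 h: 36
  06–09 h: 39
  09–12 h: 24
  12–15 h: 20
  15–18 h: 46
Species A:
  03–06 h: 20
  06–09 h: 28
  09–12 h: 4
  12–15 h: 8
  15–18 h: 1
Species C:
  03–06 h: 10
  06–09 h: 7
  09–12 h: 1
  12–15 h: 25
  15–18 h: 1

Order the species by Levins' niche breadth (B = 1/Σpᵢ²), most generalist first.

Proportions for Species B (n=165): 36/165=0.2182, 39/165=0.2364, 24/165=0.1455, 20/165=0.1212, 46/165=0.2788
Proportions for Species A (n=61): 20/61=0.3279, 28/61=0.4590, 4/61=0.0656, 8/61=0.1311, 1/61=0.0164
Proportions for Species C (n=44): 10/44=0.2273, 7/44=0.1591, 1/44=0.0227, 25/44=0.5682, 1/44=0.0227
Σp_Bᵢ² = 0.2182² + 0.2364² + 0.1455² + 0.1212² + 0.2788² = 0.047611 + 0.055885 + 0.021170 + 0.014689 + 0.077729 = 0.217084
B_B = 1 / 0.217084 = 4.6065
Σp_Aᵢ² = 0.3279² + 0.4590² + 0.0656² + 0.1311² + 0.0164² = 0.107518 + 0.210681 + 0.004303 + 0.017187 + 0.000269 = 0.339958
B_A = 1 / 0.339958 = 2.9415
Σp_Cᵢ² = 0.2273² + 0.1591² + 0.0227² + 0.5682² + 0.0227² = 0.051665 + 0.025313 + 0.000515 + 0.322851 + 0.000515 = 0.400859
B_C = 1 / 0.400859 = 2.4946
Ranking by B (broadest → narrowest): Species B (4.61) > Species A (2.94) > Species C (2.49)

Species B > Species A > Species C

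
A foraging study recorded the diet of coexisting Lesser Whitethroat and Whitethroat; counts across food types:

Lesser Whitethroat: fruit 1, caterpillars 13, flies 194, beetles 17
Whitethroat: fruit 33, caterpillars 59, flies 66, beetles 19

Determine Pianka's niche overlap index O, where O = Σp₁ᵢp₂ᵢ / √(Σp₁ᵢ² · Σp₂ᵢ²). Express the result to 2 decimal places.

Proportions for Lesser Whitethroat (n=225): 1/225=0.0044, 13/225=0.0578, 194/225=0.8622, 17/225=0.0756
Proportions for Whitethroat (n=177): 33/177=0.1864, 59/177=0.3333, 66/177=0.3729, 19/177=0.1073
Σ p₁ᵢp₂ᵢ = 0.000820 + 0.019265 + 0.321514 + 0.008112 = 0.349711
Σp_1ᵢ² = 0.0044² + 0.0578² + 0.8622² + 0.0756² = 0.000019 + 0.003341 + 0.743389 + 0.005715 = 0.752464
Σp_2ᵢ² = 0.1864² + 0.3333² + 0.3729² + 0.1073² = 0.034745 + 0.111089 + 0.139054 + 0.011513 = 0.296401
O = 0.349711 / √(0.752464 × 0.296401) = 0.349711 / 0.4722617 = 0.7405

0.74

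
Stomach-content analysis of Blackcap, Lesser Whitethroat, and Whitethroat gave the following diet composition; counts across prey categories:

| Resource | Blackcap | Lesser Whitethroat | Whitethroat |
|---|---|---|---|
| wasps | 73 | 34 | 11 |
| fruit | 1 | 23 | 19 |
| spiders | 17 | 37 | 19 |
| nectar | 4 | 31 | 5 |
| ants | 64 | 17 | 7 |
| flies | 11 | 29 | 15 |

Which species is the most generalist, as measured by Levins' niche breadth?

Lesser Whitethroat

Proportions for Blackcap (n=170): 73/170=0.4294, 1/170=0.0059, 17/170=0.1000, 4/170=0.0235, 64/170=0.3765, 11/170=0.0647
Proportions for Lesser Whitethroat (n=171): 34/171=0.1988, 23/171=0.1345, 37/171=0.2164, 31/171=0.1813, 17/171=0.0994, 29/171=0.1696
Proportions for Whitethroat (n=76): 11/76=0.1447, 19/76=0.2500, 19/76=0.2500, 5/76=0.0658, 7/76=0.0921, 15/76=0.1974
Σp_Blacᵢ² = 0.4294² + 0.0059² + 0.1000² + 0.0235² + 0.3765² + 0.0647² = 0.184384 + 0.000035 + 0.010000 + 0.000552 + 0.141752 + 0.004186 = 0.340909
B_Blac = 1 / 0.340909 = 2.9333
Σp_Lessᵢ² = 0.1988² + 0.1345² + 0.2164² + 0.1813² + 0.0994² + 0.1696² = 0.039521 + 0.018090 + 0.046829 + 0.032870 + 0.009880 + 0.028764 = 0.175954
B_Less = 1 / 0.175954 = 5.6833
Σp_Whitᵢ² = 0.1447² + 0.2500² + 0.2500² + 0.0658² + 0.0921² + 0.1974² = 0.020938 + 0.062500 + 0.062500 + 0.004330 + 0.008482 + 0.038967 = 0.197717
B_Whit = 1 / 0.197717 = 5.0577
Highest B → broadest niche (most generalist): Lesser Whitethroat (B = 5.68).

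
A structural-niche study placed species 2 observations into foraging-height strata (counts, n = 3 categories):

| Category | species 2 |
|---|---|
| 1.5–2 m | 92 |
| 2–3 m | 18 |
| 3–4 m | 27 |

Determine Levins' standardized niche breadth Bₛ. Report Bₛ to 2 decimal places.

Proportions for species 2 (n=137): 92/137=0.6715, 18/137=0.1314, 27/137=0.1971
Σpᵢ² = 0.6715² + 0.1314² + 0.1971² = 0.450912 + 0.017266 + 0.038848 = 0.507026
B = 1 / 0.507026 = 1.9723
Bₛ = (B − 1)/(n − 1) = (1.9723 − 1)/(3 − 1) = 0.9723/2 = 0.4862

0.49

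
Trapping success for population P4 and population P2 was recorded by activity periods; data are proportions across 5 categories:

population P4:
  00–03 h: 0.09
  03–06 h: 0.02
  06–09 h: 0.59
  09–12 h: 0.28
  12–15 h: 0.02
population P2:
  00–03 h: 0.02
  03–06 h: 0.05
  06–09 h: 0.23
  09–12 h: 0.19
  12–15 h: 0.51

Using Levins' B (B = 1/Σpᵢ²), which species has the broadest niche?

population P2

Σp_P4ᵢ² = 0.09² + 0.02² + 0.59² + 0.28² + 0.02² = 0.0081 + 0.0004 + 0.3481 + 0.0784 + 0.0004 = 0.4354
B_P4 = 1 / 0.4354 = 2.2967
Σp_P2ᵢ² = 0.02² + 0.05² + 0.23² + 0.19² + 0.51² = 0.0004 + 0.0025 + 0.0529 + 0.0361 + 0.2601 = 0.3520
B_P2 = 1 / 0.3520 = 2.8409
Highest B → broadest niche (most generalist): population P2 (B = 2.84).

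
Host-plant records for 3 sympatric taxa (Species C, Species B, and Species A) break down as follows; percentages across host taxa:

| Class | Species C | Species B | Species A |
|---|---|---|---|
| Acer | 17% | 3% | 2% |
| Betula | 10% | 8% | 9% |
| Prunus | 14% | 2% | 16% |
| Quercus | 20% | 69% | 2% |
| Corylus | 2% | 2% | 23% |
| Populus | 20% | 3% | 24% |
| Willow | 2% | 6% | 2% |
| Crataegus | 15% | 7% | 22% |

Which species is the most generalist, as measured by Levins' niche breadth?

Convert percentages to proportions (divide by 100).
Σp_Cᵢ² = 0.17² + 0.10² + 0.14² + 0.20² + 0.02² + 0.20² + 0.02² + 0.15² = 0.0289 + 0.0100 + 0.0196 + 0.0400 + 0.0004 + 0.0400 + 0.0004 + 0.0225 = 0.1618
B_C = 1 / 0.1618 = 6.1805
Σp_Bᵢ² = 0.03² + 0.08² + 0.02² + 0.69² + 0.02² + 0.03² + 0.06² + 0.07² = 0.0009 + 0.0064 + 0.0004 + 0.4761 + 0.0004 + 0.0009 + 0.0036 + 0.0049 = 0.4936
B_B = 1 / 0.4936 = 2.0259
Σp_Aᵢ² = 0.02² + 0.09² + 0.16² + 0.02² + 0.23² + 0.24² + 0.02² + 0.22² = 0.0004 + 0.0081 + 0.0256 + 0.0004 + 0.0529 + 0.0576 + 0.0004 + 0.0484 = 0.1938
B_A = 1 / 0.1938 = 5.1600
Highest B → broadest niche (most generalist): Species C (B = 6.18).

Species C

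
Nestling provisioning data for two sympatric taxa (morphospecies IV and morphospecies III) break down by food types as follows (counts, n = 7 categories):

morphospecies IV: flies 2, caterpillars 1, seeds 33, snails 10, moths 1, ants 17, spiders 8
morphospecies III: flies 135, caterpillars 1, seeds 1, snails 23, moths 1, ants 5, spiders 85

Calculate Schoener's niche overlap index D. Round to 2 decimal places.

0.26

Proportions for morphospecies IV (n=72): 2/72=0.0278, 1/72=0.0139, 33/72=0.4583, 10/72=0.1389, 1/72=0.0139, 17/72=0.2361, 8/72=0.1111
Proportions for morphospecies III (n=251): 135/251=0.5378, 1/251=0.0040, 1/251=0.0040, 23/251=0.0916, 1/251=0.0040, 5/251=0.0199, 85/251=0.3386
Σ|p₁ᵢ − p₂ᵢ| = 0.5100 + 0.0099 + 0.4543 + 0.0473 + 0.0099 + 0.2162 + 0.2275 = 1.4751
D = 1 − ½ × 1.4751 = 1 − 0.73755 = 0.26245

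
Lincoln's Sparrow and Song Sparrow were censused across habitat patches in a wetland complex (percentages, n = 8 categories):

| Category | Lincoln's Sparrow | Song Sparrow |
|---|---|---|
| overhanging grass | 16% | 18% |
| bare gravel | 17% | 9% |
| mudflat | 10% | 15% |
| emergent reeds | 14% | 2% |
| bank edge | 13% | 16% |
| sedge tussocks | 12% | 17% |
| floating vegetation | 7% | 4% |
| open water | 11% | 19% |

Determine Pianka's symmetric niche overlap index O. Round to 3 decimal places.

Convert percentages to proportions (divide by 100).
Σ p₁ᵢp₂ᵢ = 0.0288 + 0.0153 + 0.0150 + 0.0028 + 0.0208 + 0.0204 + 0.0028 + 0.0209 = 0.1268
Σp_1ᵢ² = 0.16² + 0.17² + 0.10² + 0.14² + 0.13² + 0.12² + 0.07² + 0.11² = 0.0256 + 0.0289 + 0.0100 + 0.0196 + 0.0169 + 0.0144 + 0.0049 + 0.0121 = 0.1324
Σp_2ᵢ² = 0.18² + 0.09² + 0.15² + 0.02² + 0.16² + 0.17² + 0.04² + 0.19² = 0.0324 + 0.0081 + 0.0225 + 0.0004 + 0.0256 + 0.0289 + 0.0016 + 0.0361 = 0.1556
O = 0.1268 / √(0.1324 × 0.1556) = 0.1268 / 0.143532 = 0.88343

0.883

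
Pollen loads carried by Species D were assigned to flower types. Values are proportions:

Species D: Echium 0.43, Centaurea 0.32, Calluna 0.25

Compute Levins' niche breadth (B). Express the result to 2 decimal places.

Σpᵢ² = 0.43² + 0.32² + 0.25² = 0.1849 + 0.1024 + 0.0625 = 0.3498
B = 1 / 0.3498 = 2.8588

2.86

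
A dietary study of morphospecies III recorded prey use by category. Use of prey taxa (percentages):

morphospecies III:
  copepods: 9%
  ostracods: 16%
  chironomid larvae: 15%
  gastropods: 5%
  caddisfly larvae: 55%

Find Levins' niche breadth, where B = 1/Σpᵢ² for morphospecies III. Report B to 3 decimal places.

2.769

Convert percentages to proportions (divide by 100).
Σpᵢ² = 0.09² + 0.16² + 0.15² + 0.05² + 0.55² = 0.0081 + 0.0256 + 0.0225 + 0.0025 + 0.3025 = 0.3612
B = 1 / 0.3612 = 2.76855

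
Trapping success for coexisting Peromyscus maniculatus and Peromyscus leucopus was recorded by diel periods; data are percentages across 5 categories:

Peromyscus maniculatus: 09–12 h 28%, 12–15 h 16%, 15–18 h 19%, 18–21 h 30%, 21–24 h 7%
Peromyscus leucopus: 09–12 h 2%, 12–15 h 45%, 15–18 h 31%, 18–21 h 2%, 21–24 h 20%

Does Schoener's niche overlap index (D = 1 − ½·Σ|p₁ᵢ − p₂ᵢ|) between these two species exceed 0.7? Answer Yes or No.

Convert percentages to proportions (divide by 100).
Σ|p₁ᵢ − p₂ᵢ| = 0.26 + 0.29 + 0.12 + 0.28 + 0.13 = 1.08
D = 1 − ½ × 1.08 = 1 − 0.540 = 0.4600
D = 0.4600 < 0.7 → No.

No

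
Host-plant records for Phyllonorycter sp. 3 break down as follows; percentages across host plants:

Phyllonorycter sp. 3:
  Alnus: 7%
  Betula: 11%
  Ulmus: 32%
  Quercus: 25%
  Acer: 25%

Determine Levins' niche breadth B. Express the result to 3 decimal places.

4.092

Convert percentages to proportions (divide by 100).
Σpᵢ² = 0.07² + 0.11² + 0.32² + 0.25² + 0.25² = 0.0049 + 0.0121 + 0.1024 + 0.0625 + 0.0625 = 0.2444
B = 1 / 0.2444 = 4.09165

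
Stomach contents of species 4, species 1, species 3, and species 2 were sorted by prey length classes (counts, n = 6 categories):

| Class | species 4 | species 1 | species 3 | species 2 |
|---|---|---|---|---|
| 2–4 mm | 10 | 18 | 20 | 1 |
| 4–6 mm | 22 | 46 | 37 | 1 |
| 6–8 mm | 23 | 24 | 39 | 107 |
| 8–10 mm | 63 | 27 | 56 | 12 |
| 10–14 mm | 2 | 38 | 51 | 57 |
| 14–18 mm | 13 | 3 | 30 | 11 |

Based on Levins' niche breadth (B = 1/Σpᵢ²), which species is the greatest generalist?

Proportions for species 4 (n=133): 10/133=0.0752, 22/133=0.1654, 23/133=0.1729, 63/133=0.4737, 2/133=0.0150, 13/133=0.0977
Proportions for species 1 (n=156): 18/156=0.1154, 46/156=0.2949, 24/156=0.1538, 27/156=0.1731, 38/156=0.2436, 3/156=0.0192
Proportions for species 3 (n=233): 20/233=0.0858, 37/233=0.1588, 39/233=0.1674, 56/233=0.2403, 51/233=0.2189, 30/233=0.1288
Proportions for species 2 (n=189): 1/189=0.0053, 1/189=0.0053, 107/189=0.5661, 12/189=0.0635, 57/189=0.3016, 11/189=0.0582
Σp_4ᵢ² = 0.0752² + 0.1654² + 0.1729² + 0.4737² + 0.0150² + 0.0977² = 0.005655 + 0.027357 + 0.029894 + 0.224392 + 0.000225 + 0.009545 = 0.297068
B_4 = 1 / 0.297068 = 3.3662
Σp_1ᵢ² = 0.1154² + 0.2949² + 0.1538² + 0.1731² + 0.2436² + 0.0192² = 0.013317 + 0.086966 + 0.023654 + 0.029964 + 0.059341 + 0.000369 = 0.213611
B_1 = 1 / 0.213611 = 4.6814
Σp_3ᵢ² = 0.0858² + 0.1588² + 0.1674² + 0.2403² + 0.2189² + 0.1288² = 0.007362 + 0.025217 + 0.028023 + 0.057744 + 0.047917 + 0.016589 = 0.182852
B_3 = 1 / 0.182852 = 5.4689
Σp_2ᵢ² = 0.0053² + 0.0053² + 0.5661² + 0.0635² + 0.3016² + 0.0582² = 0.000028 + 0.000028 + 0.320469 + 0.004032 + 0.090963 + 0.003387 = 0.418907
B_2 = 1 / 0.418907 = 2.3872
Highest B → broadest niche (most generalist): species 3 (B = 5.47).

species 3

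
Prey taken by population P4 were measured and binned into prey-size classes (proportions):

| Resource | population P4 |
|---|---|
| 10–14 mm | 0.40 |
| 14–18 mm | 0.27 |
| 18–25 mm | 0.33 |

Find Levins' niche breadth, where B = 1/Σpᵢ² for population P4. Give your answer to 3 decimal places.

Σpᵢ² = 0.40² + 0.27² + 0.33² = 0.1600 + 0.0729 + 0.1089 = 0.3418
B = 1 / 0.3418 = 2.92569

2.926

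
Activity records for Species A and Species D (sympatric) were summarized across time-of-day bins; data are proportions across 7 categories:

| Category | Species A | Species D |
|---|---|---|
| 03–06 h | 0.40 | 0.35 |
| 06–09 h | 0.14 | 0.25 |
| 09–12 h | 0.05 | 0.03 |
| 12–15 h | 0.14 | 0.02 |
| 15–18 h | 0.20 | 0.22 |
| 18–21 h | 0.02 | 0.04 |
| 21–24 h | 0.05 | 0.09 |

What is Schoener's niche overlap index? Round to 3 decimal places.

0.810

Σ|p₁ᵢ − p₂ᵢ| = 0.05 + 0.11 + 0.02 + 0.12 + 0.02 + 0.02 + 0.04 = 0.38
D = 1 − ½ × 0.38 = 1 − 0.190 = 0.81000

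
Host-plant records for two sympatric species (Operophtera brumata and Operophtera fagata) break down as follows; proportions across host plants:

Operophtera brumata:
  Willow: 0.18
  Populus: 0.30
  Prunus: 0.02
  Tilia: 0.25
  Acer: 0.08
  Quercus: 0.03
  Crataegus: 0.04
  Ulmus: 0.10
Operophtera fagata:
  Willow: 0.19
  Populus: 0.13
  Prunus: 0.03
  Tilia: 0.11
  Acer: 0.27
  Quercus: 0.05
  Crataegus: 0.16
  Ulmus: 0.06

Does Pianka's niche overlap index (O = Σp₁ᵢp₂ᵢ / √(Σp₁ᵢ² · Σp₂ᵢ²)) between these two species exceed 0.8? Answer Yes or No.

No

Σ p₁ᵢp₂ᵢ = 0.0342 + 0.0390 + 0.0006 + 0.0275 + 0.0216 + 0.0015 + 0.0064 + 0.0060 = 0.1368
Σp_1ᵢ² = 0.18² + 0.30² + 0.02² + 0.25² + 0.08² + 0.03² + 0.04² + 0.10² = 0.0324 + 0.0900 + 0.0004 + 0.0625 + 0.0064 + 0.0009 + 0.0016 + 0.0100 = 0.2042
Σp_2ᵢ² = 0.19² + 0.13² + 0.03² + 0.11² + 0.27² + 0.05² + 0.16² + 0.06² = 0.0361 + 0.0169 + 0.0009 + 0.0121 + 0.0729 + 0.0025 + 0.0256 + 0.0036 = 0.1706
O = 0.1368 / √(0.2042 × 0.1706) = 0.1368 / 0.18665 = 0.7329
O = 0.7329 < 0.8 → No.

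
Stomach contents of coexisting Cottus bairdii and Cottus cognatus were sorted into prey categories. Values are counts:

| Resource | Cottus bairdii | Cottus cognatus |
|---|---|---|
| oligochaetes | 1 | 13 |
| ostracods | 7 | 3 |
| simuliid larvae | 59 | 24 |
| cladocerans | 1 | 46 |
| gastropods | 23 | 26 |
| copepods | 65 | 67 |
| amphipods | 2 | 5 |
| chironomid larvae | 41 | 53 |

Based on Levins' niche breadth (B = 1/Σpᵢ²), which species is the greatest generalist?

Proportions for Cottus bairdii (n=199): 1/199=0.0050, 7/199=0.0352, 59/199=0.2965, 1/199=0.0050, 23/199=0.1156, 65/199=0.3266, 2/199=0.0101, 41/199=0.2060
Proportions for Cottus cognatus (n=237): 13/237=0.0549, 3/237=0.0127, 24/237=0.1013, 46/237=0.1941, 26/237=0.1097, 67/237=0.2827, 5/237=0.0211, 53/237=0.2236
Σp_bairᵢ² = 0.0050² + 0.0352² + 0.2965² + 0.0050² + 0.1156² + 0.3266² + 0.0101² + 0.2060² = 0.000025 + 0.001239 + 0.087912 + 0.000025 + 0.013363 + 0.106668 + 0.000102 + 0.042436 = 0.251770
B_bair = 1 / 0.251770 = 3.9719
Σp_cognᵢ² = 0.0549² + 0.0127² + 0.1013² + 0.1941² + 0.1097² + 0.2827² + 0.0211² + 0.2236² = 0.003014 + 0.000161 + 0.010262 + 0.037675 + 0.012034 + 0.079919 + 0.000445 + 0.049997 = 0.193507
B_cogn = 1 / 0.193507 = 5.1678
Highest B → broadest niche (most generalist): Cottus cognatus (B = 5.17).

Cottus cognatus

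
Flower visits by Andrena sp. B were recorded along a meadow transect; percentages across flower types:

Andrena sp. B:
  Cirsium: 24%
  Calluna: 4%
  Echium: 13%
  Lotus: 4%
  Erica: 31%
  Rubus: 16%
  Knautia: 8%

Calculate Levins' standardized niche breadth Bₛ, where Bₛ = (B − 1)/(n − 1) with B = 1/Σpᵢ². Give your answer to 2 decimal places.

0.64

Convert percentages to proportions (divide by 100).
Σpᵢ² = 0.24² + 0.04² + 0.13² + 0.04² + 0.31² + 0.16² + 0.08² = 0.0576 + 0.0016 + 0.0169 + 0.0016 + 0.0961 + 0.0256 + 0.0064 = 0.2058
B = 1 / 0.2058 = 4.8591
Bₛ = (B − 1)/(n − 1) = (4.8591 − 1)/(7 − 1) = 3.8591/6 = 0.6432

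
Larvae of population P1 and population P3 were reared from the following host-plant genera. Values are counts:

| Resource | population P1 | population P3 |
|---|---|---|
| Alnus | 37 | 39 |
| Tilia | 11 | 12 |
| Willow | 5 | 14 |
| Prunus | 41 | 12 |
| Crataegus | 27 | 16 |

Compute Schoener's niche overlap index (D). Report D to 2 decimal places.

Proportions for population P1 (n=121): 37/121=0.3058, 11/121=0.0909, 5/121=0.0413, 41/121=0.3388, 27/121=0.2231
Proportions for population P3 (n=93): 39/93=0.4194, 12/93=0.1290, 14/93=0.1505, 12/93=0.1290, 16/93=0.1720
Σ|p₁ᵢ − p₂ᵢ| = 0.1136 + 0.0381 + 0.1092 + 0.2098 + 0.0511 = 0.5218
D = 1 − ½ × 0.5218 = 1 − 0.26090 = 0.73910

0.74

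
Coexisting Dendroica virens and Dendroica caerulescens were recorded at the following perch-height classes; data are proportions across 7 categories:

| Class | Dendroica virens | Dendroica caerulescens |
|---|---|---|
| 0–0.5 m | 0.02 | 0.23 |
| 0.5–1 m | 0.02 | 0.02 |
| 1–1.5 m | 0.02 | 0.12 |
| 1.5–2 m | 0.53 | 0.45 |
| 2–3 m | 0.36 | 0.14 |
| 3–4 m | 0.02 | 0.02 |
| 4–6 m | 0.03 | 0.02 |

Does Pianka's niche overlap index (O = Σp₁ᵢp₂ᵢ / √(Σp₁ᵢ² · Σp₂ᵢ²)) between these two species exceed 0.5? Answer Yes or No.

Σ p₁ᵢp₂ᵢ = 0.0046 + 0.0004 + 0.0024 + 0.2385 + 0.0504 + 0.0004 + 0.0006 = 0.2973
Σp_1ᵢ² = 0.02² + 0.02² + 0.02² + 0.53² + 0.36² + 0.02² + 0.03² = 0.0004 + 0.0004 + 0.0004 + 0.2809 + 0.1296 + 0.0004 + 0.0009 = 0.4130
Σp_2ᵢ² = 0.23² + 0.02² + 0.12² + 0.45² + 0.14² + 0.02² + 0.02² = 0.0529 + 0.0004 + 0.0144 + 0.2025 + 0.0196 + 0.0004 + 0.0004 = 0.2906
O = 0.2973 / √(0.4130 × 0.2906) = 0.2973 / 0.34644 = 0.8582
O = 0.8582 > 0.5 → Yes.

Yes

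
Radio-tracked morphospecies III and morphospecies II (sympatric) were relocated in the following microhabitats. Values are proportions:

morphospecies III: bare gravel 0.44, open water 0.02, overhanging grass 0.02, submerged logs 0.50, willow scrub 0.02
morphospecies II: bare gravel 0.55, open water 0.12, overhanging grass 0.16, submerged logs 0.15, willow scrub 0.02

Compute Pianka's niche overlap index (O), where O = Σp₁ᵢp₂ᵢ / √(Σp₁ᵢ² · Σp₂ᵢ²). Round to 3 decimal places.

0.801

Σ p₁ᵢp₂ᵢ = 0.2420 + 0.0024 + 0.0032 + 0.0750 + 0.0004 = 0.3230
Σp_1ᵢ² = 0.44² + 0.02² + 0.02² + 0.50² + 0.02² = 0.1936 + 0.0004 + 0.0004 + 0.2500 + 0.0004 = 0.4448
Σp_2ᵢ² = 0.55² + 0.12² + 0.16² + 0.15² + 0.02² = 0.3025 + 0.0144 + 0.0256 + 0.0225 + 0.0004 = 0.3654
O = 0.3230 / √(0.4448 × 0.3654) = 0.3230 / 0.403150 = 0.80119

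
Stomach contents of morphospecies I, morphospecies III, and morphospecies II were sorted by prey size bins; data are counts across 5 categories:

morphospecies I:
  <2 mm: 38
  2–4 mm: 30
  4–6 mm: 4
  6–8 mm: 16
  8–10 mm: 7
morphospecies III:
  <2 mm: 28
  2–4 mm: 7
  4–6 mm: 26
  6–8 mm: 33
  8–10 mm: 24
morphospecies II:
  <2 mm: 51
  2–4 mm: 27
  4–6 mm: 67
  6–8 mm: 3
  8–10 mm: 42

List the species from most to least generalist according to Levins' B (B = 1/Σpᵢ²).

Proportions for morphospecies I (n=95): 38/95=0.4000, 30/95=0.3158, 4/95=0.0421, 16/95=0.1684, 7/95=0.0737
Proportions for morphospecies III (n=118): 28/118=0.2373, 7/118=0.0593, 26/118=0.2203, 33/118=0.2797, 24/118=0.2034
Proportions for morphospecies II (n=190): 51/190=0.2684, 27/190=0.1421, 67/190=0.3526, 3/190=0.0158, 42/190=0.2211
Σp_Iᵢ² = 0.4000² + 0.3158² + 0.0421² + 0.1684² + 0.0737² = 0.160000 + 0.099730 + 0.001772 + 0.028359 + 0.005432 = 0.295293
B_I = 1 / 0.295293 = 3.3865
Σp_IIIᵢ² = 0.2373² + 0.0593² + 0.2203² + 0.2797² + 0.2034² = 0.056311 + 0.003516 + 0.048532 + 0.078232 + 0.041372 = 0.227963
B_III = 1 / 0.227963 = 4.3867
Σp_IIᵢ² = 0.2684² + 0.1421² + 0.3526² + 0.0158² + 0.2211² = 0.072039 + 0.020192 + 0.124327 + 0.000250 + 0.048885 = 0.265693
B_II = 1 / 0.265693 = 3.7637
Ranking by B (broadest → narrowest): morphospecies III (4.39) > morphospecies II (3.76) > morphospecies I (3.39)

morphospecies III > morphospecies II > morphospecies I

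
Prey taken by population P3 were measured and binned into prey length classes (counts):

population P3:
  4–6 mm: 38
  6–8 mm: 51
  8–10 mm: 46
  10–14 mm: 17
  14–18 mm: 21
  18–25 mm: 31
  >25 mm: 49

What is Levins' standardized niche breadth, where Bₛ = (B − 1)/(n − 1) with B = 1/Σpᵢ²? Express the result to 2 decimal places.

Proportions for population P3 (n=253): 38/253=0.1502, 51/253=0.2016, 46/253=0.1818, 17/253=0.0672, 21/253=0.0830, 31/253=0.1225, 49/253=0.1937
Σpᵢ² = 0.1502² + 0.2016² + 0.1818² + 0.0672² + 0.0830² + 0.1225² + 0.1937² = 0.022560 + 0.040643 + 0.033051 + 0.004516 + 0.006889 + 0.015006 + 0.037520 = 0.160185
B = 1 / 0.160185 = 6.2428
Bₛ = (B − 1)/(n − 1) = (6.2428 − 1)/(7 − 1) = 5.2428/6 = 0.8738

0.87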